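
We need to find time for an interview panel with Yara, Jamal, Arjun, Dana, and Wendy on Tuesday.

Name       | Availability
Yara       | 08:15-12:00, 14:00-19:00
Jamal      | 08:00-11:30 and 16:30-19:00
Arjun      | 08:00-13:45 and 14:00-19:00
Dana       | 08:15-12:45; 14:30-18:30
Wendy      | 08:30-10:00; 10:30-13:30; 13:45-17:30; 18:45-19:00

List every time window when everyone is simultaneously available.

Yara ∩ Jamal: 08:15-11:30, 16:30-19:00.
Yara ∩ Jamal ∩ Arjun: 08:15-11:30, 16:30-19:00.
Yara ∩ Jamal ∩ Arjun ∩ Dana: 08:15-11:30, 16:30-18:30.
Yara ∩ Jamal ∩ Arjun ∩ Dana ∩ Wendy: 08:30-10:00, 10:30-11:30, 16:30-17:30.

08:30-10:00, 10:30-11:30, 16:30-17:30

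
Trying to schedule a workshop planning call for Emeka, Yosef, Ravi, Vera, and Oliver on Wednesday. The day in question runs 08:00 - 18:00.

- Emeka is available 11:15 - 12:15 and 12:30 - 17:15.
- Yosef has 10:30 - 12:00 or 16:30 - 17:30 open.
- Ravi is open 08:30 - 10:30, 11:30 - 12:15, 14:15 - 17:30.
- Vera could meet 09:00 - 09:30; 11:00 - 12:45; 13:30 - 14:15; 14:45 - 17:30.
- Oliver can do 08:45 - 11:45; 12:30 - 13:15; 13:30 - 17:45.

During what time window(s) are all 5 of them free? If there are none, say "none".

11:30-11:45, 16:30-17:15

Emeka ∩ Yosef: 11:15-12:00, 16:30-17:15.
Emeka ∩ Yosef ∩ Ravi: 11:30-12:00, 16:30-17:15.
Emeka ∩ Yosef ∩ Ravi ∩ Vera: 11:30-12:00, 16:30-17:15.
Emeka ∩ Yosef ∩ Ravi ∩ Vera ∩ Oliver: 11:30-11:45, 16:30-17:15.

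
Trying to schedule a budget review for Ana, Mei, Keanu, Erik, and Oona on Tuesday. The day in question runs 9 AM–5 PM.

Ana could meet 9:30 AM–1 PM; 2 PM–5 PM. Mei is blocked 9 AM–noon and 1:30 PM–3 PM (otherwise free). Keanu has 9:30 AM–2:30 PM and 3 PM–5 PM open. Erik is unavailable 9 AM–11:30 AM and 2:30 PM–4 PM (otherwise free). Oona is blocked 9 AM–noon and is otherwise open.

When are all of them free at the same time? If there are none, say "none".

Ana free: 09:30-13:00, 14:00-17:00.
Mei free: 12:00-13:30, 15:00-17:00 (invert busy blocks within the working day).
Keanu free: 09:30-14:30, 15:00-17:00.
Erik free: 11:30-14:30, 16:00-17:00 (invert busy blocks within the working day).
Oona free: 12:00-17:00 (invert busy blocks within the working day).
Ana ∩ Mei: 12:00-13:00, 15:00-17:00.
Ana ∩ Mei ∩ Keanu: 12:00-13:00, 15:00-17:00.
Ana ∩ Mei ∩ Keanu ∩ Erik: 12:00-13:00, 16:00-17:00.
Ana ∩ Mei ∩ Keanu ∩ Erik ∩ Oona: 12:00-13:00, 16:00-17:00.
Those are the intersection windows.

12:00-13:00, 16:00-17:00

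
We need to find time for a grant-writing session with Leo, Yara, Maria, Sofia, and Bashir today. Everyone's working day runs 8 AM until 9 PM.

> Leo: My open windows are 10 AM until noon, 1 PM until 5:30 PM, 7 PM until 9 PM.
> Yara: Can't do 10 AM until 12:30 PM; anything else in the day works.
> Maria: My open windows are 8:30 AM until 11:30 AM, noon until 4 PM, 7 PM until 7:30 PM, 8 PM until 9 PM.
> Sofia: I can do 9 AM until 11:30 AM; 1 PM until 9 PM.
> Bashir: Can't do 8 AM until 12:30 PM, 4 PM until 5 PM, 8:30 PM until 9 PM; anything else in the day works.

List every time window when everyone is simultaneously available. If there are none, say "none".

13:00-16:00, 19:00-19:30, 20:00-20:30

Leo free: 10:00-12:00, 13:00-17:30, 19:00-21:00.
Yara free: 08:00-10:00, 12:30-21:00 (invert busy blocks within the working day).
Maria free: 08:30-11:30, 12:00-16:00, 19:00-19:30, 20:00-21:00.
Sofia free: 09:00-11:30, 13:00-21:00.
Bashir free: 12:30-16:00, 17:00-20:30 (invert busy blocks within the working day).
Leo ∩ Yara: 13:00-17:30, 19:00-21:00.
Leo ∩ Yara ∩ Maria: 13:00-16:00, 19:00-19:30, 20:00-21:00.
Leo ∩ Yara ∩ Maria ∩ Sofia: 13:00-16:00, 19:00-19:30, 20:00-21:00.
Leo ∩ Yara ∩ Maria ∩ Sofia ∩ Bashir: 13:00-16:00, 19:00-19:30, 20:00-20:30.
So the common availability across everyone is 13:00-16:00, 19:00-19:30, 20:00-20:30.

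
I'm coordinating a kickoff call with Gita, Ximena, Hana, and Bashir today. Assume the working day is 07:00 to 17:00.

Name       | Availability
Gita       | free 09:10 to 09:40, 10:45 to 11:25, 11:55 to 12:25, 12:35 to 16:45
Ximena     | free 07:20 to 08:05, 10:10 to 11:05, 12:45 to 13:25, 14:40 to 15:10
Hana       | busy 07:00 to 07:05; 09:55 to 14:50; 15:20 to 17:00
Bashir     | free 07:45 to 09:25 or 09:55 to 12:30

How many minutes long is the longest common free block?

Gita free: 09:10-09:40, 10:45-11:25, 11:55-12:25, 12:35-16:45.
Ximena free: 07:20-08:05, 10:10-11:05, 12:45-13:25, 14:40-15:10.
Hana free: 07:05-09:55, 14:50-15:20 (invert busy blocks within the working day).
Bashir free: 07:45-09:25, 09:55-12:30.
Gita ∩ Ximena: 10:45-11:05, 12:45-13:25, 14:40-15:10.
Gita ∩ Ximena ∩ Hana: 14:50-15:10.
Gita ∩ Ximena ∩ Hana ∩ Bashir: ∅.
There is no time when everyone is free.
No common window exists, so the longest block is 0 minutes.

0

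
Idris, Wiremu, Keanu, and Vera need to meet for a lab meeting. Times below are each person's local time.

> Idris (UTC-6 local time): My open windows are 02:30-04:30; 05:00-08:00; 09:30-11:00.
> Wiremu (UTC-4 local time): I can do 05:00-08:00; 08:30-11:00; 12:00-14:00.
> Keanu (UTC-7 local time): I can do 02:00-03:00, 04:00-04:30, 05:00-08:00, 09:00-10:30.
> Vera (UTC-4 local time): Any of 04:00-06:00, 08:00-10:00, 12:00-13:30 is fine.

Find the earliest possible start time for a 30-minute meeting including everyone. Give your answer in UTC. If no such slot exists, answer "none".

09:00

Idris in UTC: 08:30-10:30, 11:00-14:00, 15:30-17:00 (add 6h to convert from UTC-6).
Wiremu in UTC: 09:00-12:00, 12:30-15:00, 16:00-18:00 (add 4h to convert from UTC-4).
Keanu in UTC: 09:00-10:00, 11:00-11:30, 12:00-15:00, 16:00-17:30 (add 7h to convert from UTC-7).
Vera in UTC: 08:00-10:00, 12:00-14:00, 16:00-17:30 (add 4h to convert from UTC-4).
Idris ∩ Wiremu: 09:00-10:30, 11:00-12:00, 12:30-14:00, 16:00-17:00.
Idris ∩ Wiremu ∩ Keanu: 09:00-10:00, 11:00-11:30, 12:30-14:00, 16:00-17:00.
Idris ∩ Wiremu ∩ Keanu ∩ Vera: 09:00-10:00, 12:30-14:00, 16:00-17:00.
The first common window of at least 30 minutes is 09:00-10:00, so the earliest start is 09:00.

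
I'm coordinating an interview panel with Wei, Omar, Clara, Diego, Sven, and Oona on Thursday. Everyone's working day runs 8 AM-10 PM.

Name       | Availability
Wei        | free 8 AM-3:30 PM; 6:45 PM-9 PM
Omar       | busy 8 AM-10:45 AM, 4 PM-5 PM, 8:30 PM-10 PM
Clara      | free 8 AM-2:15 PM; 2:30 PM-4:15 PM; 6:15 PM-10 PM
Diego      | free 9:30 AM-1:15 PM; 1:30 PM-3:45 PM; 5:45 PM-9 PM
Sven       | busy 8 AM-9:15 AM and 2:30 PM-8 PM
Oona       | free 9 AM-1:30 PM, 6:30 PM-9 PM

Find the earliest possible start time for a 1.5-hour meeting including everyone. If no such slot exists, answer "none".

10:45

Wei free: 08:00-15:30, 18:45-21:00.
Omar free: 10:45-16:00, 17:00-20:30 (invert busy blocks within the working day).
Clara free: 08:00-14:15, 14:30-16:15, 18:15-22:00.
Diego free: 09:30-13:15, 13:30-15:45, 17:45-21:00.
Sven free: 09:15-14:30, 20:00-22:00 (invert busy blocks within the working day).
Oona free: 09:00-13:30, 18:30-21:00.
Wei ∩ Omar: 10:45-15:30, 18:45-20:30.
Wei ∩ Omar ∩ Clara: 10:45-14:15, 14:30-15:30, 18:45-20:30.
Wei ∩ Omar ∩ Clara ∩ Diego: 10:45-13:15, 13:30-14:15, 14:30-15:30, 18:45-20:30.
Wei ∩ Omar ∩ Clara ∩ Diego ∩ Sven: 10:45-13:15, 13:30-14:15, 20:00-20:30.
Wei ∩ Omar ∩ Clara ∩ Diego ∩ Sven ∩ Oona: 10:45-13:15, 20:00-20:30.
The first common window of at least 90 minutes is 10:45-13:15, so the earliest start is 10:45.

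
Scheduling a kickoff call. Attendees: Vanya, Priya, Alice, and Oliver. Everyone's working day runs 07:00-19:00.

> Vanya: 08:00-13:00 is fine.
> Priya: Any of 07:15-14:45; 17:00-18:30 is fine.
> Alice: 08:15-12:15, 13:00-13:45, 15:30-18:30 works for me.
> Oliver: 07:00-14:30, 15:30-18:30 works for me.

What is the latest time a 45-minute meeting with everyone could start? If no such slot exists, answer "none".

Vanya ∩ Priya: 08:00-13:00.
Vanya ∩ Priya ∩ Alice: 08:15-12:15.
Vanya ∩ Priya ∩ Alice ∩ Oliver: 08:15-12:15.
The last common window of at least 45 minutes is 08:15-12:15; a 45-minute meeting can start as late as 11:30 and still end by 12:15.

11:30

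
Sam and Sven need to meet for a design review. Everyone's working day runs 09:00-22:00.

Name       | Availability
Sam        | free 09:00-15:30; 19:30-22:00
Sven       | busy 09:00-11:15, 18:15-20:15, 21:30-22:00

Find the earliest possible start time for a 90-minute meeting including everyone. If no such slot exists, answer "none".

Sam free: 09:00-15:30, 19:30-22:00.
Sven free: 11:15-18:15, 20:15-21:30 (invert busy blocks within the working day).
Sam ∩ Sven: 11:15-15:30, 20:15-21:30.
Those are the intersection windows.
The first common window of at least 90 minutes is 11:15-15:30, so the earliest start is 11:15.

11:15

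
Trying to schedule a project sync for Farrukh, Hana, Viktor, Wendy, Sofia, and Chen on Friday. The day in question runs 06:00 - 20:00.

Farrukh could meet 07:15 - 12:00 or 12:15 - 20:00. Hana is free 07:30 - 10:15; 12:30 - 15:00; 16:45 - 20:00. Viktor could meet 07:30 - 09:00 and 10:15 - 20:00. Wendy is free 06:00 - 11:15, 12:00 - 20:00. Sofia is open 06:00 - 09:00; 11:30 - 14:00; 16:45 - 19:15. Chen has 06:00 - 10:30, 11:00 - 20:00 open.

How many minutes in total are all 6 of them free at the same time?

330

Farrukh ∩ Hana: 07:30-10:15, 12:30-15:00, 16:45-20:00.
Farrukh ∩ Hana ∩ Viktor: 07:30-09:00, 12:30-15:00, 16:45-20:00.
Farrukh ∩ Hana ∩ Viktor ∩ Wendy: 07:30-09:00, 12:30-15:00, 16:45-20:00.
Farrukh ∩ Hana ∩ Viktor ∩ Wendy ∩ Sofia: 07:30-09:00, 12:30-14:00, 16:45-19:15.
Farrukh ∩ Hana ∩ Viktor ∩ Wendy ∩ Sofia ∩ Chen: 07:30-09:00, 12:30-14:00, 16:45-19:15.
Those are the intersection windows.
Summing the common windows: 90 + 90 + 150 = 330 minutes.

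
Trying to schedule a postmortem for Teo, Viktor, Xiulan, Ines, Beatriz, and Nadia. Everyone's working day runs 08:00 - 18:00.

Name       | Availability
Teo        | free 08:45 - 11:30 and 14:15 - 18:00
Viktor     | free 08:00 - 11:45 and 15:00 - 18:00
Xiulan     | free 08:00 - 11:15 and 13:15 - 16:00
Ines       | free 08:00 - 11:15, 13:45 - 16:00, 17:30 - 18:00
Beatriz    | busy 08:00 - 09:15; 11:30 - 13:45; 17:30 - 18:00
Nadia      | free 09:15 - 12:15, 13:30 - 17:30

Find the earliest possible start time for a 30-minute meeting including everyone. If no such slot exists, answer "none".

09:15

Teo free: 08:45-11:30, 14:15-18:00.
Viktor free: 08:00-11:45, 15:00-18:00.
Xiulan free: 08:00-11:15, 13:15-16:00.
Ines free: 08:00-11:15, 13:45-16:00, 17:30-18:00.
Beatriz free: 09:15-11:30, 13:45-17:30 (invert busy blocks within the working day).
Nadia free: 09:15-12:15, 13:30-17:30.
Teo ∩ Viktor: 08:45-11:30, 15:00-18:00.
Teo ∩ Viktor ∩ Xiulan: 08:45-11:15, 15:00-16:00.
Teo ∩ Viktor ∩ Xiulan ∩ Ines: 08:45-11:15, 15:00-16:00.
Teo ∩ Viktor ∩ Xiulan ∩ Ines ∩ Beatriz: 09:15-11:15, 15:00-16:00.
Teo ∩ Viktor ∩ Xiulan ∩ Ines ∩ Beatriz ∩ Nadia: 09:15-11:15, 15:00-16:00.
The first common window of at least 30 minutes is 09:15-11:15, so the earliest start is 09:15.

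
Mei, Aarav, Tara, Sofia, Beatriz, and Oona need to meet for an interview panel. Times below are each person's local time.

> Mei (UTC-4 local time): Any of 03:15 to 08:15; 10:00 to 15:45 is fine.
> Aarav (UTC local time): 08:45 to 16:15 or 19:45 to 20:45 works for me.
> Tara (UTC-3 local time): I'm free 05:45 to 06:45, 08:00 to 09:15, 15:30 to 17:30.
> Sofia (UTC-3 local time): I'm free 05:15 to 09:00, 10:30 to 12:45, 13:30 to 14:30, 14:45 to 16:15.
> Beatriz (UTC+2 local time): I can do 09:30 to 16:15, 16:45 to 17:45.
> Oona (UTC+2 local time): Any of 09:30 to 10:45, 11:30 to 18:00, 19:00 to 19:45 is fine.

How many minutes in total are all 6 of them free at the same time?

75

Mei in UTC: 07:15-12:15, 14:00-19:45 (add 4h to convert from UTC-4).
Aarav in UTC: 08:45-16:15, 19:45-20:45.
Tara in UTC: 08:45-09:45, 11:00-12:15, 18:30-20:30 (add 3h to convert from UTC-3).
Sofia in UTC: 08:15-12:00, 13:30-15:45, 16:30-17:30, 17:45-19:15 (add 3h to convert from UTC-3).
Beatriz in UTC: 07:30-14:15, 14:45-15:45 (subtract 2h to convert from UTC+2).
Oona in UTC: 07:30-08:45, 09:30-16:00, 17:00-17:45 (subtract 2h to convert from UTC+2).
Mei ∩ Aarav: 08:45-12:15, 14:00-16:15.
Mei ∩ Aarav ∩ Tara: 08:45-09:45, 11:00-12:15.
Mei ∩ Aarav ∩ Tara ∩ Sofia: 08:45-09:45, 11:00-12:00.
Mei ∩ Aarav ∩ Tara ∩ Sofia ∩ Beatriz: 08:45-09:45, 11:00-12:00.
Mei ∩ Aarav ∩ Tara ∩ Sofia ∩ Beatriz ∩ Oona: 09:30-09:45, 11:00-12:00.
Summing the common windows: 15 + 60 = 75 minutes.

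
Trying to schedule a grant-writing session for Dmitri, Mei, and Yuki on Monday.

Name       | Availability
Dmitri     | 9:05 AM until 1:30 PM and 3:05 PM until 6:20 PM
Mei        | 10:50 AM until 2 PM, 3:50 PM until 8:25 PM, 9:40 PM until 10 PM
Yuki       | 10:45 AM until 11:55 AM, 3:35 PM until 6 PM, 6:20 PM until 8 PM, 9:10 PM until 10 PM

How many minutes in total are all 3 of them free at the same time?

195

Dmitri ∩ Mei: 10:50-13:30, 15:50-18:20.
Dmitri ∩ Mei ∩ Yuki: 10:50-11:55, 15:50-18:00.
Summing the common windows: 65 + 130 = 195 minutes.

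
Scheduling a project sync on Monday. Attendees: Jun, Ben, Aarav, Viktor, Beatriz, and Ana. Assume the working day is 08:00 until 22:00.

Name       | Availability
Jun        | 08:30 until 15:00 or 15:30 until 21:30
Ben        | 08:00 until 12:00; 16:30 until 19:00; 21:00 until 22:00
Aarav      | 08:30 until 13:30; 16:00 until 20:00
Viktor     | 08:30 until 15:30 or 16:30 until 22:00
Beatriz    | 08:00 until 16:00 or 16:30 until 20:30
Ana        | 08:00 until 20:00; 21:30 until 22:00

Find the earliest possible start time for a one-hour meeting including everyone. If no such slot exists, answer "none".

Jun ∩ Ben: 08:30-12:00, 16:30-19:00, 21:00-21:30.
Jun ∩ Ben ∩ Aarav: 08:30-12:00, 16:30-19:00.
Jun ∩ Ben ∩ Aarav ∩ Viktor: 08:30-12:00, 16:30-19:00.
Jun ∩ Ben ∩ Aarav ∩ Viktor ∩ Beatriz: 08:30-12:00, 16:30-19:00.
Jun ∩ Ben ∩ Aarav ∩ Viktor ∩ Beatriz ∩ Ana: 08:30-12:00, 16:30-19:00.
The first common window of at least 60 minutes is 08:30-12:00, so the earliest start is 08:30.

08:30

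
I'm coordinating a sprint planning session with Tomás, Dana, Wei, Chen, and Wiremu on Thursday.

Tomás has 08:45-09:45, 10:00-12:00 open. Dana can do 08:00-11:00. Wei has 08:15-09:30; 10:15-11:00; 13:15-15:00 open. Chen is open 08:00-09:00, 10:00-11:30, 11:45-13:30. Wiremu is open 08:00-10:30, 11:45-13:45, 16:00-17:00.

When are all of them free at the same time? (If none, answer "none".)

08:45-09:00, 10:15-10:30

Tomás ∩ Dana: 08:45-09:45, 10:00-11:00.
Tomás ∩ Dana ∩ Wei: 08:45-09:30, 10:15-11:00.
Tomás ∩ Dana ∩ Wei ∩ Chen: 08:45-09:00, 10:15-11:00.
Tomás ∩ Dana ∩ Wei ∩ Chen ∩ Wiremu: 08:45-09:00, 10:15-10:30.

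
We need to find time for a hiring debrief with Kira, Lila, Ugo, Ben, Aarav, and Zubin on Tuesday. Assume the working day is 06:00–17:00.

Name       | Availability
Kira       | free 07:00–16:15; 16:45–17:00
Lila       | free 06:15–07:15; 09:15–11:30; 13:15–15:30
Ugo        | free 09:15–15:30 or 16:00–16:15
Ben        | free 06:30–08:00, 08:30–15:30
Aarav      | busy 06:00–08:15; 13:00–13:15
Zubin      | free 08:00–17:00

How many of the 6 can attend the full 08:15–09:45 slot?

Kira free: 07:00-16:15, 16:45-17:00.
Lila free: 06:15-07:15, 09:15-11:30, 13:15-15:30.
Ugo free: 09:15-15:30, 16:00-16:15.
Ben free: 06:30-08:00, 08:30-15:30.
Aarav free: 08:15-13:00, 13:15-17:00 (invert busy blocks within the working day).
Zubin free: 08:00-17:00.
Kira, Aarav, and Zubin can make the full 08:15-09:45 slot — that's 3.

3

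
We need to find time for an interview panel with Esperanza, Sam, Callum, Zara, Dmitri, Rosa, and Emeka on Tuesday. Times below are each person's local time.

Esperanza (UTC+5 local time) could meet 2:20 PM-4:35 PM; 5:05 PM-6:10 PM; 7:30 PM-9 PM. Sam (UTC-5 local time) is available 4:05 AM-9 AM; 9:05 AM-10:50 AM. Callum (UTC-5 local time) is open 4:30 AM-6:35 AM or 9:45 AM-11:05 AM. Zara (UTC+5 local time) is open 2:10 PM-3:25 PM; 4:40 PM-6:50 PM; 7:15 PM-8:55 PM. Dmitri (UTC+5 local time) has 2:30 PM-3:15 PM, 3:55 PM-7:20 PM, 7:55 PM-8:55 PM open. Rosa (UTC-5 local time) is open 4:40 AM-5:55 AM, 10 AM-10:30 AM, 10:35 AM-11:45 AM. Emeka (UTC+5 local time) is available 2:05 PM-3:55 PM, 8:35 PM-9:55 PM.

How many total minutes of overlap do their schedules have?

50

Esperanza in UTC: 09:20-11:35, 12:05-13:10, 14:30-16:00 (subtract 5h to convert from UTC+5).
Sam in UTC: 09:05-14:00, 14:05-15:50 (add 5h to convert from UTC-5).
Callum in UTC: 09:30-11:35, 14:45-16:05 (add 5h to convert from UTC-5).
Zara in UTC: 09:10-10:25, 11:40-13:50, 14:15-15:55 (subtract 5h to convert from UTC+5).
Dmitri in UTC: 09:30-10:15, 10:55-14:20, 14:55-15:55 (subtract 5h to convert from UTC+5).
Rosa in UTC: 09:40-10:55, 15:00-15:30, 15:35-16:45 (add 5h to convert from UTC-5).
Emeka in UTC: 09:05-10:55, 15:35-16:55 (subtract 5h to convert from UTC+5).
Esperanza ∩ Sam: 09:20-11:35, 12:05-13:10, 14:30-15:50.
Esperanza ∩ Sam ∩ Callum: 09:30-11:35, 14:45-15:50.
Esperanza ∩ Sam ∩ Callum ∩ Zara: 09:30-10:25, 14:45-15:50.
Esperanza ∩ Sam ∩ Callum ∩ Zara ∩ Dmitri: 09:30-10:15, 14:55-15:50.
Esperanza ∩ Sam ∩ Callum ∩ Zara ∩ Dmitri ∩ Rosa: 09:40-10:15, 15:00-15:30, 15:35-15:50.
Esperanza ∩ Sam ∩ Callum ∩ Zara ∩ Dmitri ∩ Rosa ∩ Emeka: 09:40-10:15, 15:35-15:50.
Summing the common windows: 35 + 15 = 50 minutes.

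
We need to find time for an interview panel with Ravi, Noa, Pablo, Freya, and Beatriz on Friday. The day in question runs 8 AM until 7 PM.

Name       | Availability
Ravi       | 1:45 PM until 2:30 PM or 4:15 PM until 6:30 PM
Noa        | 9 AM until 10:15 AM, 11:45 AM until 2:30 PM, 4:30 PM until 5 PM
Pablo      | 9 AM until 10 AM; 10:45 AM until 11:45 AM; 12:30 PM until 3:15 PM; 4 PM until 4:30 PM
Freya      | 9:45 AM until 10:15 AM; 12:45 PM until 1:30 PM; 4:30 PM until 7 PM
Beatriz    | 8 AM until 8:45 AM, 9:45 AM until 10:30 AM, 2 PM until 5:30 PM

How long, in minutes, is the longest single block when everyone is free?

Ravi ∩ Noa: 13:45-14:30, 16:30-17:00.
Ravi ∩ Noa ∩ Pablo: 13:45-14:30.
Ravi ∩ Noa ∩ Pablo ∩ Freya: ∅.
Ravi ∩ Noa ∩ Pablo ∩ Freya ∩ Beatriz: ∅.
There is no time when everyone is free.
No common window exists, so the longest block is 0 minutes.

0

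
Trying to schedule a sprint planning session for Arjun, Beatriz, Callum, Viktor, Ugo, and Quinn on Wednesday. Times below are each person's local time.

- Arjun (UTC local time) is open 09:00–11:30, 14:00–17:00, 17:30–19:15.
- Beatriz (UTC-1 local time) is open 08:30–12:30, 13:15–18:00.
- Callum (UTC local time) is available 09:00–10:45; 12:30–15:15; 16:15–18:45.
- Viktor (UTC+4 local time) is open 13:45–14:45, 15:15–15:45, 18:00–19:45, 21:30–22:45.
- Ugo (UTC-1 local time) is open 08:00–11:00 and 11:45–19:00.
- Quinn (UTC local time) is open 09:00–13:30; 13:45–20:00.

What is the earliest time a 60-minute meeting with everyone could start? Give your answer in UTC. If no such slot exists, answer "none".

09:45

Arjun in UTC: 09:00-11:30, 14:00-17:00, 17:30-19:15.
Beatriz in UTC: 09:30-13:30, 14:15-19:00 (add 1h to convert from UTC-1).
Callum in UTC: 09:00-10:45, 12:30-15:15, 16:15-18:45.
Viktor in UTC: 09:45-10:45, 11:15-11:45, 14:00-15:45, 17:30-18:45 (subtract 4h to convert from UTC+4).
Ugo in UTC: 09:00-12:00, 12:45-20:00 (add 1h to convert from UTC-1).
Quinn in UTC: 09:00-13:30, 13:45-20:00.
Arjun ∩ Beatriz: 09:30-11:30, 14:15-17:00, 17:30-19:00.
Arjun ∩ Beatriz ∩ Callum: 09:30-10:45, 14:15-15:15, 16:15-17:00, 17:30-18:45.
Arjun ∩ Beatriz ∩ Callum ∩ Viktor: 09:45-10:45, 14:15-15:15, 17:30-18:45.
Arjun ∩ Beatriz ∩ Callum ∩ Viktor ∩ Ugo: 09:45-10:45, 14:15-15:15, 17:30-18:45.
Arjun ∩ Beatriz ∩ Callum ∩ Viktor ∩ Ugo ∩ Quinn: 09:45-10:45, 14:15-15:15, 17:30-18:45.
Those are the intersection windows.
The first common window of at least 60 minutes is 09:45-10:45, so the earliest start is 09:45.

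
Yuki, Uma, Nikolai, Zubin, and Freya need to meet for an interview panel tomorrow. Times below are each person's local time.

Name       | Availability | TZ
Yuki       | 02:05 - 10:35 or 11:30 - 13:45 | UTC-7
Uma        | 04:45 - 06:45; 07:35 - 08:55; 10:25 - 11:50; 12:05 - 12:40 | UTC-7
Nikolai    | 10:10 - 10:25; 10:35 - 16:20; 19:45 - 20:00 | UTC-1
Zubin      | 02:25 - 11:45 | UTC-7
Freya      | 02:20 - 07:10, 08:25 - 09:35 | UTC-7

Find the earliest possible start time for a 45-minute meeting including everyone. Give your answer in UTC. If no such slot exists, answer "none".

11:45

Yuki in UTC: 09:05-17:35, 18:30-20:45 (add 7h to convert from UTC-7).
Uma in UTC: 11:45-13:45, 14:35-15:55, 17:25-18:50, 19:05-19:40 (add 7h to convert from UTC-7).
Nikolai in UTC: 11:10-11:25, 11:35-17:20, 20:45-21:00 (add 1h to convert from UTC-1).
Zubin in UTC: 09:25-18:45 (add 7h to convert from UTC-7).
Freya in UTC: 09:20-14:10, 15:25-16:35 (add 7h to convert from UTC-7).
Yuki ∩ Uma: 11:45-13:45, 14:35-15:55, 17:25-17:35, 18:30-18:50, 19:05-19:40.
Yuki ∩ Uma ∩ Nikolai: 11:45-13:45, 14:35-15:55.
Yuki ∩ Uma ∩ Nikolai ∩ Zubin: 11:45-13:45, 14:35-15:55.
Yuki ∩ Uma ∩ Nikolai ∩ Zubin ∩ Freya: 11:45-13:45, 15:25-15:55.
The first common window of at least 45 minutes is 11:45-13:45, so the earliest start is 11:45.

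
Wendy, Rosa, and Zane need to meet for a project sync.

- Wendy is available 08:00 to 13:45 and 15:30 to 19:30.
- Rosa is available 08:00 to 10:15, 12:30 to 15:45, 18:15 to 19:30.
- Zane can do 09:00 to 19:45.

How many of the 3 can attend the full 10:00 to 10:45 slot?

2

Wendy and Zane can make the full 10:00-10:45 slot — that's 2.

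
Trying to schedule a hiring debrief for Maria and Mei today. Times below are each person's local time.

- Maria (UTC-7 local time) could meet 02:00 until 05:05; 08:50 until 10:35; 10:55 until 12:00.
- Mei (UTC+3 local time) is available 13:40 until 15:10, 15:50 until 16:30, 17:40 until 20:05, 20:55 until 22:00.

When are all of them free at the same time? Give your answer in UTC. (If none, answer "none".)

10:40-12:05, 15:50-17:05, 17:55-19:00

Maria in UTC: 09:00-12:05, 15:50-17:35, 17:55-19:00 (add 7h to convert from UTC-7).
Mei in UTC: 10:40-12:10, 12:50-13:30, 14:40-17:05, 17:55-19:00 (subtract 3h to convert from UTC+3).
Maria ∩ Mei: 10:40-12:05, 15:50-17:05, 17:55-19:00.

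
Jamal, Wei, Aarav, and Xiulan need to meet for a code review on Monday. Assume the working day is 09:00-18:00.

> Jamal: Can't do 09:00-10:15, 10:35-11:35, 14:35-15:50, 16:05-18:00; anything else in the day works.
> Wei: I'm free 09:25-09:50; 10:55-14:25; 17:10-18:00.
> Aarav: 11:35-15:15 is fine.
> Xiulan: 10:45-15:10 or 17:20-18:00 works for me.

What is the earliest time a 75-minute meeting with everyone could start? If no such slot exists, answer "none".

Jamal free: 10:15-10:35, 11:35-14:35, 15:50-16:05 (invert busy blocks within the working day).
Wei free: 09:25-09:50, 10:55-14:25, 17:10-18:00.
Aarav free: 11:35-15:15.
Xiulan free: 10:45-15:10, 17:20-18:00.
Jamal ∩ Wei: 11:35-14:25.
Jamal ∩ Wei ∩ Aarav: 11:35-14:25.
Jamal ∩ Wei ∩ Aarav ∩ Xiulan: 11:35-14:25.
The first common window of at least 75 minutes is 11:35-14:25, so the earliest start is 11:35.

11:35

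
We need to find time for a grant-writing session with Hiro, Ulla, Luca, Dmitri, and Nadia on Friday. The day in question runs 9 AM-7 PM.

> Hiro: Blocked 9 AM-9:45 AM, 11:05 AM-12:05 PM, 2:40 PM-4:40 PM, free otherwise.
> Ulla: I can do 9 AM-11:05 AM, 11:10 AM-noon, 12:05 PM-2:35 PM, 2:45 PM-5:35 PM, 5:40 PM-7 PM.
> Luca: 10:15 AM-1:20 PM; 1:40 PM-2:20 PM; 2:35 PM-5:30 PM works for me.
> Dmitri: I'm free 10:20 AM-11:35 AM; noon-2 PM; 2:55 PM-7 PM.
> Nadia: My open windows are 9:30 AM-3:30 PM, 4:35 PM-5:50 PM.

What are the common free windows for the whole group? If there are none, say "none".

10:20-11:05, 12:05-13:20, 13:40-14:00, 16:40-17:30

Hiro free: 09:45-11:05, 12:05-14:40, 16:40-19:00 (invert busy blocks within the working day).
Ulla free: 09:00-11:05, 11:10-12:00, 12:05-14:35, 14:45-17:35, 17:40-19:00.
Luca free: 10:15-13:20, 13:40-14:20, 14:35-17:30.
Dmitri free: 10:20-11:35, 12:00-14:00, 14:55-19:00.
Nadia free: 09:30-15:30, 16:35-17:50.
Hiro ∩ Ulla: 09:45-11:05, 12:05-14:35, 16:40-17:35, 17:40-19:00.
Hiro ∩ Ulla ∩ Luca: 10:15-11:05, 12:05-13:20, 13:40-14:20, 16:40-17:30.
Hiro ∩ Ulla ∩ Luca ∩ Dmitri: 10:20-11:05, 12:05-13:20, 13:40-14:00, 16:40-17:30.
Hiro ∩ Ulla ∩ Luca ∩ Dmitri ∩ Nadia: 10:20-11:05, 12:05-13:20, 13:40-14:00, 16:40-17:30.
Those are the intersection windows.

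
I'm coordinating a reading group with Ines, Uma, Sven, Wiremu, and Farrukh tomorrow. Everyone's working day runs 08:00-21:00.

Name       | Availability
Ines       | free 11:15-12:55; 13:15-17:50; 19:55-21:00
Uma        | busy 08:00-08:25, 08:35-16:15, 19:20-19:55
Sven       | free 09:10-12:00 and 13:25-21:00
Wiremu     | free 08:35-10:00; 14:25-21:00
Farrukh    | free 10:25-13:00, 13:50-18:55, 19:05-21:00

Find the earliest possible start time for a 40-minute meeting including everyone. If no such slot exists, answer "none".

Ines free: 11:15-12:55, 13:15-17:50, 19:55-21:00.
Uma free: 08:25-08:35, 16:15-19:20, 19:55-21:00 (invert busy blocks within the working day).
Sven free: 09:10-12:00, 13:25-21:00.
Wiremu free: 08:35-10:00, 14:25-21:00.
Farrukh free: 10:25-13:00, 13:50-18:55, 19:05-21:00.
Ines ∩ Uma: 16:15-17:50, 19:55-21:00.
Ines ∩ Uma ∩ Sven: 16:15-17:50, 19:55-21:00.
Ines ∩ Uma ∩ Sven ∩ Wiremu: 16:15-17:50, 19:55-21:00.
Ines ∩ Uma ∩ Sven ∩ Wiremu ∩ Farrukh: 16:15-17:50, 19:55-21:00.
The first common window of at least 40 minutes is 16:15-17:50, so the earliest start is 16:15.

16:15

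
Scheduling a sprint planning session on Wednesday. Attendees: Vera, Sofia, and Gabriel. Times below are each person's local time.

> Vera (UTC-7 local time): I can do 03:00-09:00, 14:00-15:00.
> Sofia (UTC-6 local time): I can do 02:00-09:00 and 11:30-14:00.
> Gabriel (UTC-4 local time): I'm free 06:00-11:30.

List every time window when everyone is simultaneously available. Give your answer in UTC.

10:00-15:00

Vera in UTC: 10:00-16:00, 21:00-22:00 (add 7h to convert from UTC-7).
Sofia in UTC: 08:00-15:00, 17:30-20:00 (add 6h to convert from UTC-6).
Gabriel in UTC: 10:00-15:30 (add 4h to convert from UTC-4).
Vera ∩ Sofia: 10:00-15:00.
Vera ∩ Sofia ∩ Gabriel: 10:00-15:00.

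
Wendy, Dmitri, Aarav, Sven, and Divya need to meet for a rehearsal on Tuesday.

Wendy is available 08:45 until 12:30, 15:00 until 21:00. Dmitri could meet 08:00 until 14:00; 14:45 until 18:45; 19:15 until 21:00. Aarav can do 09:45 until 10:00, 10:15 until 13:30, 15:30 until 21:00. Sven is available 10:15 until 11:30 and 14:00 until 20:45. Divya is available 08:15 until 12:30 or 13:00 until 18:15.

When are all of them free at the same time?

10:15-11:30, 15:30-18:15

Wendy ∩ Dmitri: 08:45-12:30, 15:00-18:45, 19:15-21:00.
Wendy ∩ Dmitri ∩ Aarav: 09:45-10:00, 10:15-12:30, 15:30-18:45, 19:15-21:00.
Wendy ∩ Dmitri ∩ Aarav ∩ Sven: 10:15-11:30, 15:30-18:45, 19:15-20:45.
Wendy ∩ Dmitri ∩ Aarav ∩ Sven ∩ Divya: 10:15-11:30, 15:30-18:15.
So the common availability across everyone is 10:15-11:30, 15:30-18:15.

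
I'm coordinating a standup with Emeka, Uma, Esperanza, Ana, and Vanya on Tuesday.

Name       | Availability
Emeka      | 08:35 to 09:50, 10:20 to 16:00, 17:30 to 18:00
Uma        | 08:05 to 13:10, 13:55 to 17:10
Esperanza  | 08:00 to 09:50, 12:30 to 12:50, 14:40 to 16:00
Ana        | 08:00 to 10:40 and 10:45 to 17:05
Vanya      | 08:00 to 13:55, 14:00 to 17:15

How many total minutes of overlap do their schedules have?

175

Emeka ∩ Uma: 08:35-09:50, 10:20-13:10, 13:55-16:00.
Emeka ∩ Uma ∩ Esperanza: 08:35-09:50, 12:30-12:50, 14:40-16:00.
Emeka ∩ Uma ∩ Esperanza ∩ Ana: 08:35-09:50, 12:30-12:50, 14:40-16:00.
Emeka ∩ Uma ∩ Esperanza ∩ Ana ∩ Vanya: 08:35-09:50, 12:30-12:50, 14:40-16:00.
So the common availability across everyone is 08:35-09:50, 12:30-12:50, 14:40-16:00.
Summing the common windows: 75 + 20 + 80 = 175 minutes.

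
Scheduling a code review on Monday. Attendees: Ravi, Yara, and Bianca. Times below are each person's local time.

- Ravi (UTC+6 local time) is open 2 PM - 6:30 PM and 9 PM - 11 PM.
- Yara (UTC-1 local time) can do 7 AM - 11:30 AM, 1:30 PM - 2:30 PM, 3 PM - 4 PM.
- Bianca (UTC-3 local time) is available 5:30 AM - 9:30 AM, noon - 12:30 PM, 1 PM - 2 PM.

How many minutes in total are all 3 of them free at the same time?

330

Ravi in UTC: 08:00-12:30, 15:00-17:00 (subtract 6h to convert from UTC+6).
Yara in UTC: 08:00-12:30, 14:30-15:30, 16:00-17:00 (add 1h to convert from UTC-1).
Bianca in UTC: 08:30-12:30, 15:00-15:30, 16:00-17:00 (add 3h to convert from UTC-3).
Ravi ∩ Yara: 08:00-12:30, 15:00-15:30, 16:00-17:00.
Ravi ∩ Yara ∩ Bianca: 08:30-12:30, 15:00-15:30, 16:00-17:00.
Summing the common windows: 240 + 30 + 60 = 330 minutes.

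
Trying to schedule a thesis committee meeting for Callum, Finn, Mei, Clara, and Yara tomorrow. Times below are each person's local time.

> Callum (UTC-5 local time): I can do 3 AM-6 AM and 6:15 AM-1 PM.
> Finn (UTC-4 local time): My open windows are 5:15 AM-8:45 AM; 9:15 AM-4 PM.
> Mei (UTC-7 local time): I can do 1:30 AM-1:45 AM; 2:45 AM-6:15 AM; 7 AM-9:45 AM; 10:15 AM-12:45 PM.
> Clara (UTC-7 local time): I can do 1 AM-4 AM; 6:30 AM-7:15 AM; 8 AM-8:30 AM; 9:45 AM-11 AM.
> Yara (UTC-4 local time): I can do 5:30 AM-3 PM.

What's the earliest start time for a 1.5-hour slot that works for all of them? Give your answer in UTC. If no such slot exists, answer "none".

none

Callum in UTC: 08:00-11:00, 11:15-18:00 (add 5h to convert from UTC-5).
Finn in UTC: 09:15-12:45, 13:15-20:00 (add 4h to convert from UTC-4).
Mei in UTC: 08:30-08:45, 09:45-13:15, 14:00-16:45, 17:15-19:45 (add 7h to convert from UTC-7).
Clara in UTC: 08:00-11:00, 13:30-14:15, 15:00-15:30, 16:45-18:00 (add 7h to convert from UTC-7).
Yara in UTC: 09:30-19:00 (add 4h to convert from UTC-4).
Callum ∩ Finn: 09:15-11:00, 11:15-12:45, 13:15-18:00.
Callum ∩ Finn ∩ Mei: 09:45-11:00, 11:15-12:45, 14:00-16:45, 17:15-18:00.
Callum ∩ Finn ∩ Mei ∩ Clara: 09:45-11:00, 14:00-14:15, 15:00-15:30, 17:15-18:00.
Callum ∩ Finn ∩ Mei ∩ Clara ∩ Yara: 09:45-11:00, 14:00-14:15, 15:00-15:30, 17:15-18:00.
No common window is at least 90 minutes long.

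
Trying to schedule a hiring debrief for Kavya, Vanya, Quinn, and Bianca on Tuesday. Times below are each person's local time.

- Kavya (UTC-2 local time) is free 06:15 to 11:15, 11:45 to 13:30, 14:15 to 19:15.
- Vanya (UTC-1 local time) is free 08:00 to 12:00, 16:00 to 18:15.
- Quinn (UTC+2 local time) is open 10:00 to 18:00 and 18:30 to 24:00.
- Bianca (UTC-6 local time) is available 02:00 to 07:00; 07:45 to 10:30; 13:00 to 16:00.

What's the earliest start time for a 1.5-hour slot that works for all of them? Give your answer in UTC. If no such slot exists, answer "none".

Kavya in UTC: 08:15-13:15, 13:45-15:30, 16:15-21:15 (add 2h to convert from UTC-2).
Vanya in UTC: 09:00-13:00, 17:00-19:15 (add 1h to convert from UTC-1).
Quinn in UTC: 08:00-16:00, 16:30-22:00 (subtract 2h to convert from UTC+2).
Bianca in UTC: 08:00-13:00, 13:45-16:30, 19:00-22:00 (add 6h to convert from UTC-6).
Kavya ∩ Vanya: 09:00-13:00, 17:00-19:15.
Kavya ∩ Vanya ∩ Quinn: 09:00-13:00, 17:00-19:15.
Kavya ∩ Vanya ∩ Quinn ∩ Bianca: 09:00-13:00, 19:00-19:15.
So the common availability across everyone is 09:00-13:00, 19:00-19:15.
The first common window of at least 90 minutes is 09:00-13:00, so the earliest start is 09:00.

09:00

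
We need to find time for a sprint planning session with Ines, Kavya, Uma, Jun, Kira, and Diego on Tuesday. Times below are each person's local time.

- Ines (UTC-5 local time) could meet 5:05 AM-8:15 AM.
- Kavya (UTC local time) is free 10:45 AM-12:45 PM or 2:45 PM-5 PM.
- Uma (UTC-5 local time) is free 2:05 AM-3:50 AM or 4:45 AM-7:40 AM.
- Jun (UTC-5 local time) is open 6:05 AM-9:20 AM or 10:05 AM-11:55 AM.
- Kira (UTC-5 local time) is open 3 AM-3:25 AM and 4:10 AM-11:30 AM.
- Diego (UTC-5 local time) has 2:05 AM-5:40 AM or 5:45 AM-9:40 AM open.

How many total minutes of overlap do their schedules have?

95

Ines in UTC: 10:05-13:15 (add 5h to convert from UTC-5).
Kavya in UTC: 10:45-12:45, 14:45-17:00.
Uma in UTC: 07:05-08:50, 09:45-12:40 (add 5h to convert from UTC-5).
Jun in UTC: 11:05-14:20, 15:05-16:55 (add 5h to convert from UTC-5).
Kira in UTC: 08:00-08:25, 09:10-16:30 (add 5h to convert from UTC-5).
Diego in UTC: 07:05-10:40, 10:45-14:40 (add 5h to convert from UTC-5).
Ines ∩ Kavya: 10:45-12:45.
Ines ∩ Kavya ∩ Uma: 10:45-12:40.
Ines ∩ Kavya ∩ Uma ∩ Jun: 11:05-12:40.
Ines ∩ Kavya ∩ Uma ∩ Jun ∩ Kira: 11:05-12:40.
Ines ∩ Kavya ∩ Uma ∩ Jun ∩ Kira ∩ Diego: 11:05-12:40.
That's a single block of 95 minutes.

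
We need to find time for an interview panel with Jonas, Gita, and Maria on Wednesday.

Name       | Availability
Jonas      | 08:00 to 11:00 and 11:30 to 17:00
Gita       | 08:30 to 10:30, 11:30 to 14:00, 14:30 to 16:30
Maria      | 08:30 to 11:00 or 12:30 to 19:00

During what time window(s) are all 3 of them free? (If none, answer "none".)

08:30-10:30, 12:30-14:00, 14:30-16:30

Jonas ∩ Gita: 08:30-10:30, 11:30-14:00, 14:30-16:30.
Jonas ∩ Gita ∩ Maria: 08:30-10:30, 12:30-14:00, 14:30-16:30.
Those are the intersection windows.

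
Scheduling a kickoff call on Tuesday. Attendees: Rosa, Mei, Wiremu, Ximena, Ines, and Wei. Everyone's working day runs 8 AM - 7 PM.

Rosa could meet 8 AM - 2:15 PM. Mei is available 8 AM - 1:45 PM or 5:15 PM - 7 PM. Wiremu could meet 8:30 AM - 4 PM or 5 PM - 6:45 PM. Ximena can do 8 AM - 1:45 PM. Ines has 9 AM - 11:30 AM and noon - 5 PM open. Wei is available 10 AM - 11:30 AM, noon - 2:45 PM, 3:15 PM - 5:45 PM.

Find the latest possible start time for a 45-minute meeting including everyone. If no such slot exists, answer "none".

Rosa ∩ Mei: 08:00-13:45.
Rosa ∩ Mei ∩ Wiremu: 08:30-13:45.
Rosa ∩ Mei ∩ Wiremu ∩ Ximena: 08:30-13:45.
Rosa ∩ Mei ∩ Wiremu ∩ Ximena ∩ Ines: 09:00-11:30, 12:00-13:45.
Rosa ∩ Mei ∩ Wiremu ∩ Ximena ∩ Ines ∩ Wei: 10:00-11:30, 12:00-13:45.
The last common window of at least 45 minutes is 12:00-13:45; a 45-minute meeting can start as late as 13:00 and still end by 13:45.

13:00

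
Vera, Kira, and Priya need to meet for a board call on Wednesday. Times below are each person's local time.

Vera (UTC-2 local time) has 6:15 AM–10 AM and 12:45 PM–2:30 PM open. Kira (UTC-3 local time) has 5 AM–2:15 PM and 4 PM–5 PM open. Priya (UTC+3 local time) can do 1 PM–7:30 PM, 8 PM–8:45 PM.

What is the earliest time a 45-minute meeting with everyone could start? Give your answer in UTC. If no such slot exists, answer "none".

10:00

Vera in UTC: 08:15-12:00, 14:45-16:30 (add 2h to convert from UTC-2).
Kira in UTC: 08:00-17:15, 19:00-20:00 (add 3h to convert from UTC-3).
Priya in UTC: 10:00-16:30, 17:00-17:45 (subtract 3h to convert from UTC+3).
Vera ∩ Kira: 08:15-12:00, 14:45-16:30.
Vera ∩ Kira ∩ Priya: 10:00-12:00, 14:45-16:30.
Those are the intersection windows.
The first common window of at least 45 minutes is 10:00-12:00, so the earliest start is 10:00.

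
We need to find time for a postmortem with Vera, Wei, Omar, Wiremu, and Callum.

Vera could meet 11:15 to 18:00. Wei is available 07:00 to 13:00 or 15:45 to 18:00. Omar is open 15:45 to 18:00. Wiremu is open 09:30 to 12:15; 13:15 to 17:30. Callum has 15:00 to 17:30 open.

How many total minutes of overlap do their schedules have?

105

Vera ∩ Wei: 11:15-13:00, 15:45-18:00.
Vera ∩ Wei ∩ Omar: 15:45-18:00.
Vera ∩ Wei ∩ Omar ∩ Wiremu: 15:45-17:30.
Vera ∩ Wei ∩ Omar ∩ Wiremu ∩ Callum: 15:45-17:30.
That's a single block of 105 minutes.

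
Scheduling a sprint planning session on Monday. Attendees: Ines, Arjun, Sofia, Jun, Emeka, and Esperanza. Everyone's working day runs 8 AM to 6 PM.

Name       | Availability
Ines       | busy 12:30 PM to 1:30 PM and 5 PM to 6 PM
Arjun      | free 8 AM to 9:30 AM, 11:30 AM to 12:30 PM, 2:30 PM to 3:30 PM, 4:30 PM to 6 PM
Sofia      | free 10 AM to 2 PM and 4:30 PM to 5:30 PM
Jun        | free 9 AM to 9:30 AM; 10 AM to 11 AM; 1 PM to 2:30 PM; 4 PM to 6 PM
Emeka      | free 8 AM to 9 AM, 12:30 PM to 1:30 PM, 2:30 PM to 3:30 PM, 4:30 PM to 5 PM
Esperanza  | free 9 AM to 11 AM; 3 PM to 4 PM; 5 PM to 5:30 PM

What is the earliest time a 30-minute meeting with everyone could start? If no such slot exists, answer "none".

none

Ines free: 08:00-12:30, 13:30-17:00 (invert busy blocks within the working day).
Arjun free: 08:00-09:30, 11:30-12:30, 14:30-15:30, 16:30-18:00.
Sofia free: 10:00-14:00, 16:30-17:30.
Jun free: 09:00-09:30, 10:00-11:00, 13:00-14:30, 16:00-18:00.
Emeka free: 08:00-09:00, 12:30-13:30, 14:30-15:30, 16:30-17:00.
Esperanza free: 09:00-11:00, 15:00-16:00, 17:00-17:30.
Ines ∩ Arjun: 08:00-09:30, 11:30-12:30, 14:30-15:30, 16:30-17:00.
Ines ∩ Arjun ∩ Sofia: 11:30-12:30, 16:30-17:00.
Ines ∩ Arjun ∩ Sofia ∩ Jun: 16:30-17:00.
Ines ∩ Arjun ∩ Sofia ∩ Jun ∩ Emeka: 16:30-17:00.
Ines ∩ Arjun ∩ Sofia ∩ Jun ∩ Emeka ∩ Esperanza: ∅.
There is no time when everyone is free.
No common window is at least 30 minutes long.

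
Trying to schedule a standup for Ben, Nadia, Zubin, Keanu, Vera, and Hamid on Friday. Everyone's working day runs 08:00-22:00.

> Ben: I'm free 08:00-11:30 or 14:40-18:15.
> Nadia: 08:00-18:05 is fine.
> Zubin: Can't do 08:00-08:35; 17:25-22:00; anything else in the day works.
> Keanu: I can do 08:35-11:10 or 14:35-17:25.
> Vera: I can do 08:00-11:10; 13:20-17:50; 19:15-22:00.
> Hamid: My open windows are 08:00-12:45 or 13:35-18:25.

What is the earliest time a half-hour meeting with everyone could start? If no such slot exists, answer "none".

08:35

Ben free: 08:00-11:30, 14:40-18:15.
Nadia free: 08:00-18:05.
Zubin free: 08:35-17:25 (invert busy blocks within the working day).
Keanu free: 08:35-11:10, 14:35-17:25.
Vera free: 08:00-11:10, 13:20-17:50, 19:15-22:00.
Hamid free: 08:00-12:45, 13:35-18:25.
Ben ∩ Nadia: 08:00-11:30, 14:40-18:05.
Ben ∩ Nadia ∩ Zubin: 08:35-11:30, 14:40-17:25.
Ben ∩ Nadia ∩ Zubin ∩ Keanu: 08:35-11:10, 14:40-17:25.
Ben ∩ Nadia ∩ Zubin ∩ Keanu ∩ Vera: 08:35-11:10, 14:40-17:25.
Ben ∩ Nadia ∩ Zubin ∩ Keanu ∩ Vera ∩ Hamid: 08:35-11:10, 14:40-17:25.
The first common window of at least 30 minutes is 08:35-11:10, so the earliest start is 08:35.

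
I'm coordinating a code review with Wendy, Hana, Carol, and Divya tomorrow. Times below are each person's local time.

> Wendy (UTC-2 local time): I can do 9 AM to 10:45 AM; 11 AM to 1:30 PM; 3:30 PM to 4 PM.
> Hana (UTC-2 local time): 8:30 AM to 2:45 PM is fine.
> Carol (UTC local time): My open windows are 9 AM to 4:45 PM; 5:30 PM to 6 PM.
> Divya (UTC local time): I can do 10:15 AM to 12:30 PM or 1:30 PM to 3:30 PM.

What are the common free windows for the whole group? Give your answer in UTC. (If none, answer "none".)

11:00-12:30, 13:30-15:30

Wendy in UTC: 11:00-12:45, 13:00-15:30, 17:30-18:00 (add 2h to convert from UTC-2).
Hana in UTC: 10:30-16:45 (add 2h to convert from UTC-2).
Carol in UTC: 09:00-16:45, 17:30-18:00.
Divya in UTC: 10:15-12:30, 13:30-15:30.
Wendy ∩ Hana: 11:00-12:45, 13:00-15:30.
Wendy ∩ Hana ∩ Carol: 11:00-12:45, 13:00-15:30.
Wendy ∩ Hana ∩ Carol ∩ Divya: 11:00-12:30, 13:30-15:30.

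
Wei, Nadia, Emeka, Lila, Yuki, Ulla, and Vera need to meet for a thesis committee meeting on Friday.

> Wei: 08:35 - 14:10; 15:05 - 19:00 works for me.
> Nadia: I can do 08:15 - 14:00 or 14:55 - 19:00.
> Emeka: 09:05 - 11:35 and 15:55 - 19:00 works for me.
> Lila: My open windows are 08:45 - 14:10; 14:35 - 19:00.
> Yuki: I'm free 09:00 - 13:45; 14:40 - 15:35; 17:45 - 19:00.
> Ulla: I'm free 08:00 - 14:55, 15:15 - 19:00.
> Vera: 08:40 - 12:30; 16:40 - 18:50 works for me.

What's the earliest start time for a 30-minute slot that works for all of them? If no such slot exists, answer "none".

Wei ∩ Nadia: 08:35-14:00, 15:05-19:00.
Wei ∩ Nadia ∩ Emeka: 09:05-11:35, 15:55-19:00.
Wei ∩ Nadia ∩ Emeka ∩ Lila: 09:05-11:35, 15:55-19:00.
Wei ∩ Nadia ∩ Emeka ∩ Lila ∩ Yuki: 09:05-11:35, 17:45-19:00.
Wei ∩ Nadia ∩ Emeka ∩ Lila ∩ Yuki ∩ Ulla: 09:05-11:35, 17:45-19:00.
Wei ∩ Nadia ∩ Emeka ∩ Lila ∩ Yuki ∩ Ulla ∩ Vera: 09:05-11:35, 17:45-18:50.
Those are the intersection windows.
The first common window of at least 30 minutes is 09:05-11:35, so the earliest start is 09:05.

09:05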